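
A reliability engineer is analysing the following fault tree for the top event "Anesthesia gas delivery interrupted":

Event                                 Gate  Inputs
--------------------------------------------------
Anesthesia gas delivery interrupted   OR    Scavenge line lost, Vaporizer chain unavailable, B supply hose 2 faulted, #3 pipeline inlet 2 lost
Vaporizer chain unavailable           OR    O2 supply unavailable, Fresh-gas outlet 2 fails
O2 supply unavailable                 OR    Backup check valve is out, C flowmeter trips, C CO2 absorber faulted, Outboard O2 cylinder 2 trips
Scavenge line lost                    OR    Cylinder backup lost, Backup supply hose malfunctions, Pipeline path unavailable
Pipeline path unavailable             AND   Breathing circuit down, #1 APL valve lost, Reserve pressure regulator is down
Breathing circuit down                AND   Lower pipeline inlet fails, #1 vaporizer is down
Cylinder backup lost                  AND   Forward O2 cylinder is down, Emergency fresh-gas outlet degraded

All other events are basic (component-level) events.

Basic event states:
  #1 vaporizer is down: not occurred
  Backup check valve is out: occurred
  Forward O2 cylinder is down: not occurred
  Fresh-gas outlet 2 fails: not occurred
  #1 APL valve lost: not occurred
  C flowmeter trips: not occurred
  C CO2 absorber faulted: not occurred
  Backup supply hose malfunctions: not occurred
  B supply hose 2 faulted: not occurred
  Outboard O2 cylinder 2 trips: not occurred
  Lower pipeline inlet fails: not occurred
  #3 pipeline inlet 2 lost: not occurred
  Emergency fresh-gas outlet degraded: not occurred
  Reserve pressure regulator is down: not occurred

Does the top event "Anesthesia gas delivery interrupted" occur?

Yes

Cylinder backup lost [AND]: Forward O2 cylinder is down=not, Emergency fresh-gas outlet degraded=not → not all inputs occur → does not occur.
Breathing circuit down [AND]: Lower pipeline inlet fails=not, #1 vaporizer is down=not → not all inputs occur → does not occur.
Pipeline path unavailable [AND]: Breathing circuit down=not, #1 APL valve lost=not, Reserve pressure regulator is down=not → not all inputs occur → does not occur.
Scavenge line lost [OR]: Cylinder backup lost=not, Backup supply hose malfunctions=not, Pipeline path unavailable=not → no input occurs → does not occur.
O2 supply unavailable [OR]: Backup check valve is out=occurs, C flowmeter trips=not, C CO2 absorber faulted=not, Outboard O2 cylinder 2 trips=not → at least one input occurs → occurs.
Vaporizer chain unavailable [OR]: O2 supply unavailable=occurs, Fresh-gas outlet 2 fails=not → at least one input occurs → occurs.
Anesthesia gas delivery interrupted [OR]: Scavenge line lost=not, Vaporizer chain unavailable=occurs, B supply hose 2 faulted=not, #3 pipeline inlet 2 lost=not → at least one input occurs → occurs.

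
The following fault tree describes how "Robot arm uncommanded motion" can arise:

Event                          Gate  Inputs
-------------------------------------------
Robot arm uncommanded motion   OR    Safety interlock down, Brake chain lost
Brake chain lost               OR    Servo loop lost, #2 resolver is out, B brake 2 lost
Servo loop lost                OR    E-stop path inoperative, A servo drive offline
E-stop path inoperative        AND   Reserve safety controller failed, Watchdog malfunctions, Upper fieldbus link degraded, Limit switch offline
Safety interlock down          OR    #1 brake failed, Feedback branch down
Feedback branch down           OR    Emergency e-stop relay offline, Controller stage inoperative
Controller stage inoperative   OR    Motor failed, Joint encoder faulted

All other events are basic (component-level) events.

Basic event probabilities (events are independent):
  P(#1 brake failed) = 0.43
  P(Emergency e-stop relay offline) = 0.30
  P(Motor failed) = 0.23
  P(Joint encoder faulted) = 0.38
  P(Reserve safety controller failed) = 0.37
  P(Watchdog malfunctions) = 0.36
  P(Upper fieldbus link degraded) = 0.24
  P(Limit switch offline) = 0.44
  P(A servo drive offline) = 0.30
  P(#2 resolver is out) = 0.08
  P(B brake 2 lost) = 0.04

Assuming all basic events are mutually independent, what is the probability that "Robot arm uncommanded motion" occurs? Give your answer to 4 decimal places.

0.8839

P(Controller stage inoperative) [OR] = 1 − (1−0.23) × (1−0.38) = 0.522600
P(Feedback branch down) [OR] = 1 − (1−0.30) × (1−0.522600) = 0.665820
P(Safety interlock down) [OR] = 1 − (1−0.43) × (1−0.665820) = 0.809517
P(E-stop path inoperative) [AND] = 0.37 × 0.36 × 0.24 × 0.44 = 0.014066
P(Servo loop lost) [OR] = 1 − (1−0.014066) × (1−0.30) = 0.309846
P(Brake chain lost) [OR] = 1 − (1−0.309846) × (1−0.08) × (1−0.04) = 0.390456
P(Robot arm uncommanded motion) [OR] = 1 − (1−0.809517) × (1−0.390456) = 0.883892
Rounded to 4 decimal places: P(Robot arm uncommanded motion) ≈ 0.8839.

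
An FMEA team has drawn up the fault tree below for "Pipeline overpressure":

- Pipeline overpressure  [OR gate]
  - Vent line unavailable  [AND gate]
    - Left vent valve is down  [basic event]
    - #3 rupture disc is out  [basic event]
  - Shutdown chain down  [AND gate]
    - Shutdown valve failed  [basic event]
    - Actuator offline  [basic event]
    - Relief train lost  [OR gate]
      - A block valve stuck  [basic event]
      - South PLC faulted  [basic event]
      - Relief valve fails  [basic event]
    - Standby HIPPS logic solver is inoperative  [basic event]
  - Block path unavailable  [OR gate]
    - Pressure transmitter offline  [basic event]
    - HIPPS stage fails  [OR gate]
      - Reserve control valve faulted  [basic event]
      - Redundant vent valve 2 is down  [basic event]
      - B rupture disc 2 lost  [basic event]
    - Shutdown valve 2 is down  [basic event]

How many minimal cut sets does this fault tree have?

Vent line unavailable [AND]: one cut set from each child combined → 1 × 1 = 1 cut set(s).
Relief train lost [OR]: union of children's cut sets → 3 cut set(s).
Shutdown chain down [AND]: one cut set from each child combined → 1 × 1 × 3 × 1 = 3 cut set(s).
HIPPS stage fails [OR]: union of children's cut sets → 3 cut set(s).
Block path unavailable [OR]: union of children's cut sets → 5 cut set(s).
Pipeline overpressure [OR]: union of children's cut sets → 9 cut set(s).
Minimal cut sets: {#3 rupture disc is out, Left vent valve is down}; {A block valve stuck, Actuator offline, Shutdown valve failed, Standby HIPPS logic solver is inoperative}; {Actuator offline, Shutdown valve failed, South PLC faulted, Standby HIPPS logic solver is inoperative}; {Actuator offline, Relief valve fails, Shutdown valve failed, Standby HIPPS logic solver is inoperative}; {Pressure transmitter offline}; {Reserve control valve faulted}; {Redundant vent valve 2 is down}; {B rupture disc 2 lost}; {Shutdown valve 2 is down}.

9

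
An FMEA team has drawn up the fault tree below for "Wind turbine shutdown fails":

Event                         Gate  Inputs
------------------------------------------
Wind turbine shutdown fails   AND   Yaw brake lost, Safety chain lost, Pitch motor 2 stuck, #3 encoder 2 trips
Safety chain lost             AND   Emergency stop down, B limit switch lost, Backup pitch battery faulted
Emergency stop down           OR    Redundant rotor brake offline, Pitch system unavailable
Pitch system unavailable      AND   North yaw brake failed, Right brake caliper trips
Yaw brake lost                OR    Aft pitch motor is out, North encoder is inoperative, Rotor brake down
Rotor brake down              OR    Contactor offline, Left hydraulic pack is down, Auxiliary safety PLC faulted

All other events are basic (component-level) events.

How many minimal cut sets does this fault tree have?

10

Rotor brake down [OR]: union of children's cut sets → 3 cut set(s).
Yaw brake lost [OR]: union of children's cut sets → 5 cut set(s).
Pitch system unavailable [AND]: one cut set from each child combined → 1 × 1 = 1 cut set(s).
Emergency stop down [OR]: union of children's cut sets → 2 cut set(s).
Safety chain lost [AND]: one cut set from each child combined → 2 × 1 × 1 = 2 cut set(s).
Wind turbine shutdown fails [AND]: one cut set from each child combined → 5 × 2 × 1 × 1 = 10 cut set(s).
Minimal cut sets: {#3 encoder 2 trips, Aft pitch motor is out, B limit switch lost, Backup pitch battery faulted, Pitch motor 2 stuck, Redundant rotor brake offline}; {#3 encoder 2 trips, Aft pitch motor is out, B limit switch lost, Backup pitch battery faulted, North yaw brake failed, Pitch motor 2 stuck, Right brake caliper trips}; {#3 encoder 2 trips, B limit switch lost, Backup pitch battery faulted, North encoder is inoperative, Pitch motor 2 stuck, Redundant rotor brake offline}; {#3 encoder 2 trips, B limit switch lost, Backup pitch battery faulted, North encoder is inoperative, North yaw brake failed, Pitch motor 2 stuck, Right brake caliper trips}; {#3 encoder 2 trips, B limit switch lost, Backup pitch battery faulted, Contactor offline, Pitch motor 2 stuck, Redundant rotor brake offline}; {#3 encoder 2 trips, B limit switch lost, Backup pitch battery faulted, Contactor offline, North yaw brake failed, Pitch motor 2 stuck, Right brake caliper trips}; {#3 encoder 2 trips, B limit switch lost, Backup pitch battery faulted, Left hydraulic pack is down, Pitch motor 2 stuck, Redundant rotor brake offline}; {#3 encoder 2 trips, B limit switch lost, Backup pitch battery faulted, Left hydraulic pack is down, North yaw brake failed, Pitch motor 2 stuck, Right brake caliper trips}; {#3 encoder 2 trips, Auxiliary safety PLC faulted, B limit switch lost, Backup pitch battery faulted, Pitch motor 2 stuck, Redundant rotor brake offline}; {#3 encoder 2 trips, Auxiliary safety PLC faulted, B limit switch lost, Backup pitch battery faulted, North yaw brake failed, Pitch motor 2 stuck, Right brake caliper trips}.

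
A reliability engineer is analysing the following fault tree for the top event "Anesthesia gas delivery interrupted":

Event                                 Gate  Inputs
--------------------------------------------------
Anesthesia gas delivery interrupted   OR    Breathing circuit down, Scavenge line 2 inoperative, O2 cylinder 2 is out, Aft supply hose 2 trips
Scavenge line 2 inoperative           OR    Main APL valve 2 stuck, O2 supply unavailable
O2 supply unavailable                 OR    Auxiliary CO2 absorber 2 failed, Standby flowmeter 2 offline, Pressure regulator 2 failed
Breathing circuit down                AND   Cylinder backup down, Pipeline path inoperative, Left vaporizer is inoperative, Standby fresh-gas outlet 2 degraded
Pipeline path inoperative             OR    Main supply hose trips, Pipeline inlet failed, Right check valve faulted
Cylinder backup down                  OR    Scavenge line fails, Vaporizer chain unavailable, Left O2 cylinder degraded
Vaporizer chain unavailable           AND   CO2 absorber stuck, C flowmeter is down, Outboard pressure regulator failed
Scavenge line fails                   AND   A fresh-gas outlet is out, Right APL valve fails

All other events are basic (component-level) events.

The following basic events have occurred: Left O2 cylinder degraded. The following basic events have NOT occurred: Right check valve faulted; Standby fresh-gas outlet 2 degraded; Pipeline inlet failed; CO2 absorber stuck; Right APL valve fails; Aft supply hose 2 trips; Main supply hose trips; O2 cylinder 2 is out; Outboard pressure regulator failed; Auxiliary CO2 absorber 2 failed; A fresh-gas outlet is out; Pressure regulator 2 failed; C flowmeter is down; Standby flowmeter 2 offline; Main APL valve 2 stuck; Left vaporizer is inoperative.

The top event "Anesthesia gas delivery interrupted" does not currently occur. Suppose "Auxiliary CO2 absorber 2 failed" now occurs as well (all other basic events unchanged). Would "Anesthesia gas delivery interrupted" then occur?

Yes

Counterfactual: set "Auxiliary CO2 absorber 2 failed" to occurred.
Scavenge line fails [AND]: A fresh-gas outlet is out=not, Right APL valve fails=not → not all inputs occur → does not occur.
Vaporizer chain unavailable [AND]: CO2 absorber stuck=not, C flowmeter is down=not, Outboard pressure regulator failed=not → not all inputs occur → does not occur.
Cylinder backup down [OR]: Scavenge line fails=not, Vaporizer chain unavailable=not, Left O2 cylinder degraded=occurs → at least one input occurs → occurs.
Pipeline path inoperative [OR]: Main supply hose trips=not, Pipeline inlet failed=not, Right check valve faulted=not → no input occurs → does not occur.
Breathing circuit down [AND]: Cylinder backup down=occurs, Pipeline path inoperative=not, Left vaporizer is inoperative=not, Standby fresh-gas outlet 2 degraded=not → not all inputs occur → does not occur.
O2 supply unavailable [OR]: Auxiliary CO2 absorber 2 failed=occurs, Standby flowmeter 2 offline=not, Pressure regulator 2 failed=not → at least one input occurs → occurs.
Scavenge line 2 inoperative [OR]: Main APL valve 2 stuck=not, O2 supply unavailable=occurs → at least one input occurs → occurs.
Anesthesia gas delivery interrupted [OR]: Breathing circuit down=not, Scavenge line 2 inoperative=occurs, O2 cylinder 2 is out=not, Aft supply hose 2 trips=not → at least one input occurs → occurs.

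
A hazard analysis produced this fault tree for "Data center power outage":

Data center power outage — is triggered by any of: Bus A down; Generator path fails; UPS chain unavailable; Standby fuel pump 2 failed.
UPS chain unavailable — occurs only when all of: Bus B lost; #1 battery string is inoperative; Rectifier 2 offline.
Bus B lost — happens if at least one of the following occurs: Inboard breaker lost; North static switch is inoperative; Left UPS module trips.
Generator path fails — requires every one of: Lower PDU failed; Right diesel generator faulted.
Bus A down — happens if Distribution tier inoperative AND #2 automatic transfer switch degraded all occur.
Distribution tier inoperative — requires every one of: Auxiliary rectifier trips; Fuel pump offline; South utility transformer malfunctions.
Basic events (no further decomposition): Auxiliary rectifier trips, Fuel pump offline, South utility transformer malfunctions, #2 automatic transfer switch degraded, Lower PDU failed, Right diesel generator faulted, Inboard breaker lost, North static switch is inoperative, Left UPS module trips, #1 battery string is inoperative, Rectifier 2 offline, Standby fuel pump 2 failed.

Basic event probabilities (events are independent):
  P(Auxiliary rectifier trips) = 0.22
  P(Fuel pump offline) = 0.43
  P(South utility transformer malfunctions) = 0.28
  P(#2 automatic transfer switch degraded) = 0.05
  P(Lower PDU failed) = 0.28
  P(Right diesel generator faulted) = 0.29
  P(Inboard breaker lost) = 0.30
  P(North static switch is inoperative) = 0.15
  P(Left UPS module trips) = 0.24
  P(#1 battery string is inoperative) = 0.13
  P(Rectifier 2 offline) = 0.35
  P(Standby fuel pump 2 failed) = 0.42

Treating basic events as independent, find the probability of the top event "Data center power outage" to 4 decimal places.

0.4811

P(Distribution tier inoperative) [AND] = 0.22 × 0.43 × 0.28 = 0.026488
P(Bus A down) [AND] = 0.026488 × 0.05 = 0.001324
P(Generator path fails) [AND] = 0.28 × 0.29 = 0.081200
P(Bus B lost) [OR] = 1 − (1−0.30) × (1−0.15) × (1−0.24) = 0.547800
P(UPS chain unavailable) [AND] = 0.547800 × 0.13 × 0.35 = 0.024925
P(Data center power outage) [OR] = 1 − (1−0.001324) × (1−0.081200) × (1−0.024925) × (1−0.42) = 0.481067
Rounded to 4 decimal places: P(Data center power outage) ≈ 0.4811.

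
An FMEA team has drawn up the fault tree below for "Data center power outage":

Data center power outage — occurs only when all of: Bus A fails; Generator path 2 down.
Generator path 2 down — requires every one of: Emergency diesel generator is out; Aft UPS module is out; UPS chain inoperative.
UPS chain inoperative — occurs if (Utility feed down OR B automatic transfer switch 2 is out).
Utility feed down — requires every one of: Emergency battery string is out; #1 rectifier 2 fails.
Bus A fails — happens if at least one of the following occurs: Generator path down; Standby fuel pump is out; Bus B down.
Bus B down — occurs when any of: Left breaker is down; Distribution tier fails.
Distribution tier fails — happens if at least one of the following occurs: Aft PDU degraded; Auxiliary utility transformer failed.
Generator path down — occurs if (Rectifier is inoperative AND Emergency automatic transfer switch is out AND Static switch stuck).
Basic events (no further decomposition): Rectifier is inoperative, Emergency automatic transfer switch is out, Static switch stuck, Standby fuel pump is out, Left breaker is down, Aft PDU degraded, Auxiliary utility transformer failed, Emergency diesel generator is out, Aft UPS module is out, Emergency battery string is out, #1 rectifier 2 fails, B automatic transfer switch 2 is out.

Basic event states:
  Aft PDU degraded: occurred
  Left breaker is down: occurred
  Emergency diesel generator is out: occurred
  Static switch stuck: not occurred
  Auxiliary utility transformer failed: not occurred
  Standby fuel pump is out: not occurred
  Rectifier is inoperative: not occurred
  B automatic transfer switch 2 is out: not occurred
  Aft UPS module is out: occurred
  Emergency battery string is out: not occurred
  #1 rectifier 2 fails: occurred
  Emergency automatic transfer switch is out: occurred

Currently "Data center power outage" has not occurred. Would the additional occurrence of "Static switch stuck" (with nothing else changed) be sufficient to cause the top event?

Counterfactual: set "Static switch stuck" to occurred.
Generator path down [AND]: Rectifier is inoperative=not, Emergency automatic transfer switch is out=occurs, Static switch stuck=occurs → not all inputs occur → does not occur.
Distribution tier fails [OR]: Aft PDU degraded=occurs, Auxiliary utility transformer failed=not → at least one input occurs → occurs.
Bus B down [OR]: Left breaker is down=occurs, Distribution tier fails=occurs → at least one input occurs → occurs.
Bus A fails [OR]: Generator path down=not, Standby fuel pump is out=not, Bus B down=occurs → at least one input occurs → occurs.
Utility feed down [AND]: Emergency battery string is out=not, #1 rectifier 2 fails=occurs → not all inputs occur → does not occur.
UPS chain inoperative [OR]: Utility feed down=not, B automatic transfer switch 2 is out=not → no input occurs → does not occur.
Generator path 2 down [AND]: Emergency diesel generator is out=occurs, Aft UPS module is out=occurs, UPS chain inoperative=not → not all inputs occur → does not occur.
Data center power outage [AND]: Bus A fails=occurs, Generator path 2 down=not → not all inputs occur → does not occur.

No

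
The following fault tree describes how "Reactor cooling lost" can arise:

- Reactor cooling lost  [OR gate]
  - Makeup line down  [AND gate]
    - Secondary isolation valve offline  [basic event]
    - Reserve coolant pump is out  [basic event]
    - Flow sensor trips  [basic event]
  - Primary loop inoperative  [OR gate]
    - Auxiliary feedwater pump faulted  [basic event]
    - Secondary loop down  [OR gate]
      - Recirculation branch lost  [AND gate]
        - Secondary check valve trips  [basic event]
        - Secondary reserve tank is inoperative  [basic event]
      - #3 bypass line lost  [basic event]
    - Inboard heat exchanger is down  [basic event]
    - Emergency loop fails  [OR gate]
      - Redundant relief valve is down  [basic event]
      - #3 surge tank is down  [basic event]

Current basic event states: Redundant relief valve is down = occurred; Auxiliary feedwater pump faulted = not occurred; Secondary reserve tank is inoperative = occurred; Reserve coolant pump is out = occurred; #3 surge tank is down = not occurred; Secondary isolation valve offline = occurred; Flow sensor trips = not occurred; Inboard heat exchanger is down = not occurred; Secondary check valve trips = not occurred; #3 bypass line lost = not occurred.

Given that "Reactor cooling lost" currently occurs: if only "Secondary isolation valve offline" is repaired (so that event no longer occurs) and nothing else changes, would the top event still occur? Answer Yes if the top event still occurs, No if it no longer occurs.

Yes

Counterfactual: set "Secondary isolation valve offline" to not occurred.
Makeup line down [AND]: Secondary isolation valve offline=not, Reserve coolant pump is out=occurs, Flow sensor trips=not → not all inputs occur → does not occur.
Recirculation branch lost [AND]: Secondary check valve trips=not, Secondary reserve tank is inoperative=occurs → not all inputs occur → does not occur.
Secondary loop down [OR]: Recirculation branch lost=not, #3 bypass line lost=not → no input occurs → does not occur.
Emergency loop fails [OR]: Redundant relief valve is down=occurs, #3 surge tank is down=not → at least one input occurs → occurs.
Primary loop inoperative [OR]: Auxiliary feedwater pump faulted=not, Secondary loop down=not, Inboard heat exchanger is down=not, Emergency loop fails=occurs → at least one input occurs → occurs.
Reactor cooling lost [OR]: Makeup line down=not, Primary loop inoperative=occurs → at least one input occurs → occurs.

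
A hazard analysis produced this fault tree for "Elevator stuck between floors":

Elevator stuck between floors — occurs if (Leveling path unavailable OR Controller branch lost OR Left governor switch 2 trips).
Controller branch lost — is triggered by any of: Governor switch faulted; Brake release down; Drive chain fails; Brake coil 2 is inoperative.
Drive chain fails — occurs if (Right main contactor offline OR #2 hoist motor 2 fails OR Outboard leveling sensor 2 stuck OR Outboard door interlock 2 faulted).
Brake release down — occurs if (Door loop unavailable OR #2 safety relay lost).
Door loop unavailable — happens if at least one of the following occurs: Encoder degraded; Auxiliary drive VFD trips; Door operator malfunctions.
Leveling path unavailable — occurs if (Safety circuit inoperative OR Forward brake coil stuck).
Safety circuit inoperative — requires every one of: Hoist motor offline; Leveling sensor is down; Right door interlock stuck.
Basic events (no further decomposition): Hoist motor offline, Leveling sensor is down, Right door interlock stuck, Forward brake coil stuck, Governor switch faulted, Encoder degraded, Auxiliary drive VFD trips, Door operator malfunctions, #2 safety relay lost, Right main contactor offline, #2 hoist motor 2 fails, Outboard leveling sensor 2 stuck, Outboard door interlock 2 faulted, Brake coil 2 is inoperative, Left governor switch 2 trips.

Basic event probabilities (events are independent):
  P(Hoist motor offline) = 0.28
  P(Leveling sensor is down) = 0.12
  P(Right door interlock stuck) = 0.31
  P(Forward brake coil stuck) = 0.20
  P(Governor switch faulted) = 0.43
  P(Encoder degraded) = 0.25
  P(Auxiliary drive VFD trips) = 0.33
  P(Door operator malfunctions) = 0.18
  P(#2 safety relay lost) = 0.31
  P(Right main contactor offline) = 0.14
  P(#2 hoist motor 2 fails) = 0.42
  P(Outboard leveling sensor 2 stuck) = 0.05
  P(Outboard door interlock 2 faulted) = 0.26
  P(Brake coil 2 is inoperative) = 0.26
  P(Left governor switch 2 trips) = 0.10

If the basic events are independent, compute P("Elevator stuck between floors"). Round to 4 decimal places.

P(Safety circuit inoperative) [AND] = 0.28 × 0.12 × 0.31 = 0.010416
P(Leveling path unavailable) [OR] = 1 − (1−0.010416) × (1−0.20) = 0.208333
P(Door loop unavailable) [OR] = 1 − (1−0.25) × (1−0.33) × (1−0.18) = 0.587950
P(Brake release down) [OR] = 1 − (1−0.587950) × (1−0.31) = 0.715686
P(Drive chain fails) [OR] = 1 − (1−0.14) × (1−0.42) × (1−0.05) × (1−0.26) = 0.649344
P(Controller branch lost) [OR] = 1 − (1−0.43) × (1−0.715686) × (1−0.649344) × (1−0.26) = 0.957948
P(Elevator stuck between floors) [OR] = 1 − (1−0.208333) × (1−0.957948) × (1−0.10) = 0.970038
Rounded to 4 decimal places: P(Elevator stuck between floors) ≈ 0.9700.

0.9700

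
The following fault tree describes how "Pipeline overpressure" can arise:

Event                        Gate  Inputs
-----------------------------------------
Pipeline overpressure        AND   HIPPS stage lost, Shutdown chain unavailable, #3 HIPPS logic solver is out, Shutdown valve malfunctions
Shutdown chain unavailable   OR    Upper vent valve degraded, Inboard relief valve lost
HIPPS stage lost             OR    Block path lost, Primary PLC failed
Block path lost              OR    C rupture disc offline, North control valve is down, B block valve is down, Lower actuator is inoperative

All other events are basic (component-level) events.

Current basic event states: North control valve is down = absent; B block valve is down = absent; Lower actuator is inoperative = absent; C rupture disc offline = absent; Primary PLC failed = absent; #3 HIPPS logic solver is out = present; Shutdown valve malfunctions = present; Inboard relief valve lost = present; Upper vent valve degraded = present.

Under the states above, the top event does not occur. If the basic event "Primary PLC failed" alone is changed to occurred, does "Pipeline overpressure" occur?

Yes

Counterfactual: set "Primary PLC failed" to occurred.
Block path lost [OR]: C rupture disc offline=not, North control valve is down=not, B block valve is down=not, Lower actuator is inoperative=not → no input occurs → does not occur.
HIPPS stage lost [OR]: Block path lost=not, Primary PLC failed=occurs → at least one input occurs → occurs.
Shutdown chain unavailable [OR]: Upper vent valve degraded=occurs, Inboard relief valve lost=occurs → at least one input occurs → occurs.
Pipeline overpressure [AND]: HIPPS stage lost=occurs, Shutdown chain unavailable=occurs, #3 HIPPS logic solver is out=occurs, Shutdown valve malfunctions=occurs → all inputs occur → occurs.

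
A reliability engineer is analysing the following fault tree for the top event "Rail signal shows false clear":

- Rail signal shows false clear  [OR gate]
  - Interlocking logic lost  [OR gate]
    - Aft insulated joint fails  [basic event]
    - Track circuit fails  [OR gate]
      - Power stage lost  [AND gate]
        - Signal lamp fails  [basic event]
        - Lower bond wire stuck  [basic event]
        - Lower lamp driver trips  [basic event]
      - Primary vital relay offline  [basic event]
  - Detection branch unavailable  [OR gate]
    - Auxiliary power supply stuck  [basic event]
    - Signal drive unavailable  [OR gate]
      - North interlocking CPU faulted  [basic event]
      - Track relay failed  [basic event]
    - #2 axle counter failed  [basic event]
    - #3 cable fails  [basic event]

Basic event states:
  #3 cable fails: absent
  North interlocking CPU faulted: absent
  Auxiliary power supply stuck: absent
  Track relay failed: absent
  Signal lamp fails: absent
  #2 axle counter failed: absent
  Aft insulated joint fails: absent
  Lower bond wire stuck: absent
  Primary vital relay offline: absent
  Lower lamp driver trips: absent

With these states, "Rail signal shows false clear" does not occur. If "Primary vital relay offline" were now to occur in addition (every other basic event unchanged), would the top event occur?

Yes

Counterfactual: set "Primary vital relay offline" to occurred.
Power stage lost [AND]: Signal lamp fails=not, Lower bond wire stuck=not, Lower lamp driver trips=not → not all inputs occur → does not occur.
Track circuit fails [OR]: Power stage lost=not, Primary vital relay offline=occurs → at least one input occurs → occurs.
Interlocking logic lost [OR]: Aft insulated joint fails=not, Track circuit fails=occurs → at least one input occurs → occurs.
Signal drive unavailable [OR]: North interlocking CPU faulted=not, Track relay failed=not → no input occurs → does not occur.
Detection branch unavailable [OR]: Auxiliary power supply stuck=not, Signal drive unavailable=not, #2 axle counter failed=not, #3 cable fails=not → no input occurs → does not occur.
Rail signal shows false clear [OR]: Interlocking logic lost=occurs, Detection branch unavailable=not → at least one input occurs → occurs.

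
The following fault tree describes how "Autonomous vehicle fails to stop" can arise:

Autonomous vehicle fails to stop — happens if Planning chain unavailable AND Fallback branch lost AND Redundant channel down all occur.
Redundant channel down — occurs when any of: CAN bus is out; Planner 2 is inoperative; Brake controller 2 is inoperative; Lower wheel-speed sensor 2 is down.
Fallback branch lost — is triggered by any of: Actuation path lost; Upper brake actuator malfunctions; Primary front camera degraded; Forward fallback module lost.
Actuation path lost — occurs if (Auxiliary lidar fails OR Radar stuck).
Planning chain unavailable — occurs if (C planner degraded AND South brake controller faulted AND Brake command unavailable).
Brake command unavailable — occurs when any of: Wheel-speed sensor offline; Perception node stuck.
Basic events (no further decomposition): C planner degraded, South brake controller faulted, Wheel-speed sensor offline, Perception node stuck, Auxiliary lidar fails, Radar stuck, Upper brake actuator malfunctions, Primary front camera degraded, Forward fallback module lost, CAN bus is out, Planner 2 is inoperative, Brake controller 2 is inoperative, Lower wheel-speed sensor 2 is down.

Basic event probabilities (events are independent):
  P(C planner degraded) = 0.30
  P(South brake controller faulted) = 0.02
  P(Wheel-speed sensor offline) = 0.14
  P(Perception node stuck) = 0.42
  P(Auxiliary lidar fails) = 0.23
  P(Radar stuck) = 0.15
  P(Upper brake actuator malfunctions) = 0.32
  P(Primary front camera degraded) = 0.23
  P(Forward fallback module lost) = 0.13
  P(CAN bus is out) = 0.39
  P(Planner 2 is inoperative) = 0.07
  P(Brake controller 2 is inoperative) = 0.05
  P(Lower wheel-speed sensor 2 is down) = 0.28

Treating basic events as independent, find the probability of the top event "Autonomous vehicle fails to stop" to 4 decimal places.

P(Brake command unavailable) [OR] = 1 − (1−0.14) × (1−0.42) = 0.501200
P(Planning chain unavailable) [AND] = 0.30 × 0.02 × 0.501200 = 0.003007
P(Actuation path lost) [OR] = 1 − (1−0.23) × (1−0.15) = 0.345500
P(Fallback branch lost) [OR] = 1 − (1−0.345500) × (1−0.32) × (1−0.23) × (1−0.13) = 0.701854
P(Redundant channel down) [OR] = 1 − (1−0.39) × (1−0.07) × (1−0.05) × (1−0.28) = 0.611967
P(Autonomous vehicle fails to stop) [AND] = 0.003007 × 0.701854 × 0.611967 = 0.001292
Rounded to 4 decimal places: P(Autonomous vehicle fails to stop) ≈ 0.0013.

0.0013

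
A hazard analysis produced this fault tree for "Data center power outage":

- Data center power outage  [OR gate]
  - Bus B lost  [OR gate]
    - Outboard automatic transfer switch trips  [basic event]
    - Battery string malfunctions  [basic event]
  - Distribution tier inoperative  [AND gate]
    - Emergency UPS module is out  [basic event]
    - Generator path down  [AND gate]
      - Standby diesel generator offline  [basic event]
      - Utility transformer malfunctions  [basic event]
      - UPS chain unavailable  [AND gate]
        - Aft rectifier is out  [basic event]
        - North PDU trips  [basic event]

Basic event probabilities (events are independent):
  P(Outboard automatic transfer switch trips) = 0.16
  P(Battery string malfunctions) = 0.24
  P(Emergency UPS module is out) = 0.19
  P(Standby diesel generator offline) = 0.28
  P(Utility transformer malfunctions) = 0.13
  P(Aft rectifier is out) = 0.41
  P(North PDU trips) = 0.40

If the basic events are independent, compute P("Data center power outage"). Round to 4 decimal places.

0.3623

P(Bus B lost) [OR] = 1 − (1−0.16) × (1−0.24) = 0.361600
P(UPS chain unavailable) [AND] = 0.41 × 0.40 = 0.164000
P(Generator path down) [AND] = 0.28 × 0.13 × 0.164000 = 0.005970
P(Distribution tier inoperative) [AND] = 0.19 × 0.005970 = 0.001134
P(Data center power outage) [OR] = 1 − (1−0.361600) × (1−0.001134) = 0.362324
Rounded to 4 decimal places: P(Data center power outage) ≈ 0.3623.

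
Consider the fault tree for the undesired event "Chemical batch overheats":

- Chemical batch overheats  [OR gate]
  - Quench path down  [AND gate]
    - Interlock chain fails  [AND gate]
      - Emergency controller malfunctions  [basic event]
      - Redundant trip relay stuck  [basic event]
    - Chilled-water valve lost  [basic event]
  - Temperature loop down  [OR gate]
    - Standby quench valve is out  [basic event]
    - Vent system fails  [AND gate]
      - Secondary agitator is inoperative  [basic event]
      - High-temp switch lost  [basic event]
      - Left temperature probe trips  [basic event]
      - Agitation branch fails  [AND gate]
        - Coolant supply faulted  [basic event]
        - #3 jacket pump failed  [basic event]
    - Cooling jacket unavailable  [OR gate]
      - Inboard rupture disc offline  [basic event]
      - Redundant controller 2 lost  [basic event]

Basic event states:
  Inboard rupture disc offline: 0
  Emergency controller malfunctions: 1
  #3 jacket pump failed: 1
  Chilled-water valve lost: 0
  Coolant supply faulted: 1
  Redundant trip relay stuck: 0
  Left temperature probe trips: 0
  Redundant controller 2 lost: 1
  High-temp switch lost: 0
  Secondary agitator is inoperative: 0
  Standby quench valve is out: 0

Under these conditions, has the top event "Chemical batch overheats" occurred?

Interlock chain fails [AND]: Emergency controller malfunctions=occurs, Redundant trip relay stuck=not → not all inputs occur → does not occur.
Quench path down [AND]: Interlock chain fails=not, Chilled-water valve lost=not → not all inputs occur → does not occur.
Agitation branch fails [AND]: Coolant supply faulted=occurs, #3 jacket pump failed=occurs → all inputs occur → occurs.
Vent system fails [AND]: Secondary agitator is inoperative=not, High-temp switch lost=not, Left temperature probe trips=not, Agitation branch fails=occurs → not all inputs occur → does not occur.
Cooling jacket unavailable [OR]: Inboard rupture disc offline=not, Redundant controller 2 lost=occurs → at least one input occurs → occurs.
Temperature loop down [OR]: Standby quench valve is out=not, Vent system fails=not, Cooling jacket unavailable=occurs → at least one input occurs → occurs.
Chemical batch overheats [OR]: Quench path down=not, Temperature loop down=occurs → at least one input occurs → occurs.

Yes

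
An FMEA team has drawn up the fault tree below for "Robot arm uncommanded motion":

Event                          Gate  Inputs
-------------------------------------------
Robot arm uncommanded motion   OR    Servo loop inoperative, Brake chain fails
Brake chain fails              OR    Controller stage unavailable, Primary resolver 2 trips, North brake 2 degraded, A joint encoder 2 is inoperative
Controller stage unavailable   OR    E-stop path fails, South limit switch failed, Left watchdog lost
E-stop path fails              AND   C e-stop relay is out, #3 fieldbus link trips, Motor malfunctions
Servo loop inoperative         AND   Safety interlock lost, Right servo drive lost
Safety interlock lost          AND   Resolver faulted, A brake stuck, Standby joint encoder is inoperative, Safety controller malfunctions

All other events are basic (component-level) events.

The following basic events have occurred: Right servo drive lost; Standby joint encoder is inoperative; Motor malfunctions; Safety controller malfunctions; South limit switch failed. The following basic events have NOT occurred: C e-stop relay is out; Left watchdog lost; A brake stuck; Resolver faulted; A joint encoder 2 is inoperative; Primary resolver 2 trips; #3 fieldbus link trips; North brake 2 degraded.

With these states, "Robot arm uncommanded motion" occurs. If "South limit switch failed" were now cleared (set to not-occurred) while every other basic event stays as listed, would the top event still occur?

No

Counterfactual: set "South limit switch failed" to not occurred.
Safety interlock lost [AND]: Resolver faulted=not, A brake stuck=not, Standby joint encoder is inoperative=occurs, Safety controller malfunctions=occurs → not all inputs occur → does not occur.
Servo loop inoperative [AND]: Safety interlock lost=not, Right servo drive lost=occurs → not all inputs occur → does not occur.
E-stop path fails [AND]: C e-stop relay is out=not, #3 fieldbus link trips=not, Motor malfunctions=occurs → not all inputs occur → does not occur.
Controller stage unavailable [OR]: E-stop path fails=not, South limit switch failed=not, Left watchdog lost=not → no input occurs → does not occur.
Brake chain fails [OR]: Controller stage unavailable=not, Primary resolver 2 trips=not, North brake 2 degraded=not, A joint encoder 2 is inoperative=not → no input occurs → does not occur.
Robot arm uncommanded motion [OR]: Servo loop inoperative=not, Brake chain fails=not → no input occurs → does not occur.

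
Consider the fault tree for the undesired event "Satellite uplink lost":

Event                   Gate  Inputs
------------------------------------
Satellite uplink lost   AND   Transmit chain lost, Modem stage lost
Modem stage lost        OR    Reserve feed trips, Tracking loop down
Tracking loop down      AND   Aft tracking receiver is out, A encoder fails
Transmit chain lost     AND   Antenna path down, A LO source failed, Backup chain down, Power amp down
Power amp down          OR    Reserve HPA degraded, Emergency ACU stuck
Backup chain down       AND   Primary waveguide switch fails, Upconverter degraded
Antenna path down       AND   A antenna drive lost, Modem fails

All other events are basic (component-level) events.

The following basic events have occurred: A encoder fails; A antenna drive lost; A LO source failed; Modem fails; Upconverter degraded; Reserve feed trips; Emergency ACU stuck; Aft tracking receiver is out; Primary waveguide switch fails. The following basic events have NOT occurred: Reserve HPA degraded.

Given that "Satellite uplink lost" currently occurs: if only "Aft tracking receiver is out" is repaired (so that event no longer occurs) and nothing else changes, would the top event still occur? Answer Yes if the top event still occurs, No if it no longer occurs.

Yes

Counterfactual: set "Aft tracking receiver is out" to not occurred.
Antenna path down [AND]: A antenna drive lost=occurs, Modem fails=occurs → all inputs occur → occurs.
Backup chain down [AND]: Primary waveguide switch fails=occurs, Upconverter degraded=occurs → all inputs occur → occurs.
Power amp down [OR]: Reserve HPA degraded=not, Emergency ACU stuck=occurs → at least one input occurs → occurs.
Transmit chain lost [AND]: Antenna path down=occurs, A LO source failed=occurs, Backup chain down=occurs, Power amp down=occurs → all inputs occur → occurs.
Tracking loop down [AND]: Aft tracking receiver is out=not, A encoder fails=occurs → not all inputs occur → does not occur.
Modem stage lost [OR]: Reserve feed trips=occurs, Tracking loop down=not → at least one input occurs → occurs.
Satellite uplink lost [AND]: Transmit chain lost=occurs, Modem stage lost=occurs → all inputs occur → occurs.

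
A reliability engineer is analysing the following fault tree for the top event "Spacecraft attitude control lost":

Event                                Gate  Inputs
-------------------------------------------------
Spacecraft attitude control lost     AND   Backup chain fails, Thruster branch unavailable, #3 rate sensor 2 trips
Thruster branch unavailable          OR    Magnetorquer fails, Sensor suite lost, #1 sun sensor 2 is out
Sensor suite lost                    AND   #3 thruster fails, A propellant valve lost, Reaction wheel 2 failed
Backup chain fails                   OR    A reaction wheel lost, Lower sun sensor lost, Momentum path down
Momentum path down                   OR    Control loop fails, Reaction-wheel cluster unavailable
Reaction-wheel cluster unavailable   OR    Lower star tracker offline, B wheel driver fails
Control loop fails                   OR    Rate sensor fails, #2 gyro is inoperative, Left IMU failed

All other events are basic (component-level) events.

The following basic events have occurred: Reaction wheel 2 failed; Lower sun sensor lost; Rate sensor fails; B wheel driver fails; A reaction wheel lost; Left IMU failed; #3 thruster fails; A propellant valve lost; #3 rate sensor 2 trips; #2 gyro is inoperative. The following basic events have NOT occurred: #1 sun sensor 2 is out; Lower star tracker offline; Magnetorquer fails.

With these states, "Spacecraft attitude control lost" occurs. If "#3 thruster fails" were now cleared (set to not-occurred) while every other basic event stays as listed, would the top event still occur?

Counterfactual: set "#3 thruster fails" to not occurred.
Control loop fails [OR]: Rate sensor fails=occurs, #2 gyro is inoperative=occurs, Left IMU failed=occurs → at least one input occurs → occurs.
Reaction-wheel cluster unavailable [OR]: Lower star tracker offline=not, B wheel driver fails=occurs → at least one input occurs → occurs.
Momentum path down [OR]: Control loop fails=occurs, Reaction-wheel cluster unavailable=occurs → at least one input occurs → occurs.
Backup chain fails [OR]: A reaction wheel lost=occurs, Lower sun sensor lost=occurs, Momentum path down=occurs → at least one input occurs → occurs.
Sensor suite lost [AND]: #3 thruster fails=not, A propellant valve lost=occurs, Reaction wheel 2 failed=occurs → not all inputs occur → does not occur.
Thruster branch unavailable [OR]: Magnetorquer fails=not, Sensor suite lost=not, #1 sun sensor 2 is out=not → no input occurs → does not occur.
Spacecraft attitude control lost [AND]: Backup chain fails=occurs, Thruster branch unavailable=not, #3 rate sensor 2 trips=occurs → not all inputs occur → does not occur.

No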